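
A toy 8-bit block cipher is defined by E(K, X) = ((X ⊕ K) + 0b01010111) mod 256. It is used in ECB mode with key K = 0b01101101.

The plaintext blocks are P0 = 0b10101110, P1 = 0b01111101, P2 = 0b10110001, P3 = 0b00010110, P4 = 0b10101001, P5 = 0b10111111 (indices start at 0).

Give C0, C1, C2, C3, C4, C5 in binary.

ECB encryption: C_i = E(K, P_i).
C0: E(K, 0b10101110) = 0b00011010.
C1: E(K, 0b01111101) = 0b01100111.
C2: E(K, 0b10110001) = 0b00110011.
C3: E(K, 0b00010110) = 0b11010010.
C4: E(K, 0b10101001) = 0b00011011.
C5: E(K, 0b10111111) = 0b00101001.

C0 = 0b00011010, C1 = 0b01100111, C2 = 0b00110011, C3 = 0b11010010, C4 = 0b00011011, C5 = 0b00101001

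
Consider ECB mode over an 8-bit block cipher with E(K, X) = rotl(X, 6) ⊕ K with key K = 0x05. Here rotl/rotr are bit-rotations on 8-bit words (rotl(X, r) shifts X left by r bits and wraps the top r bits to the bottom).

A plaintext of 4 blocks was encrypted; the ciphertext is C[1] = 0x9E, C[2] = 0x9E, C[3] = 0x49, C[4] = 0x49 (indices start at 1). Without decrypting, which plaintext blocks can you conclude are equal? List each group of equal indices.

P[1] = P[2]; P[3] = P[4]

ECB encrypts each block independently with the same key, so equal ciphertext blocks imply equal plaintext blocks.
C[1] = C[2] = 0x9E, so P[1] = P[2].
C[3] = C[4] = 0x49, so P[3] = P[4].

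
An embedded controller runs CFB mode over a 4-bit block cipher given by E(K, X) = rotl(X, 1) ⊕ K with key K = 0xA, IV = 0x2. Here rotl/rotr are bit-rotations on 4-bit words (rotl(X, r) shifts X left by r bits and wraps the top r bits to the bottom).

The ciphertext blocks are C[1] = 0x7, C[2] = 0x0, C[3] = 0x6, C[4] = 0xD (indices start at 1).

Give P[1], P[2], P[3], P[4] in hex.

CFB decryption: P_i = C_i ⊕ E(K, C_{i−1}), with C_{0} = IV.
P[1]: E(K, 0x2) = 0xE; 0x7 ⊕ 0xE = 0x9.
P[2]: E(K, 0x7) = 0x4; 0x0 ⊕ 0x4 = 0x4.
P[3]: E(K, 0x0) = 0xA; 0x6 ⊕ 0xA = 0xC.
P[4]: E(K, 0x6) = 0x6; 0xD ⊕ 0x6 = 0xB.

P[1] = 0x9, P[2] = 0x4, P[3] = 0xC, P[4] = 0xB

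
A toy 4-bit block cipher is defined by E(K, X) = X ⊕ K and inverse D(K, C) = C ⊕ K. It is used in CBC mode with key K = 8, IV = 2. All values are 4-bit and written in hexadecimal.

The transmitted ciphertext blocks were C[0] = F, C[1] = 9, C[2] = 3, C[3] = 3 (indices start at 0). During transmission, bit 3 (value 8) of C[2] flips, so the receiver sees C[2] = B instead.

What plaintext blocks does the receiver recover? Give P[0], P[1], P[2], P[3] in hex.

P[0] = 5, P[1] = E, P[2] = A, P[3] = 0

CBC decryption: P_i = D(K, C_i) ⊕ C_{i−1}, with C_{−1} = IV.
Only C[2] changed, to B. In CBC, a change in C_i garbles P_i and flips the same bit in P_{i+1}. Decrypting the received ciphertext:
P[0]: D(K, F) = 7; 7 ⊕ 2 = 5.
P[1]: D(K, 9) = 1; 1 ⊕ F = E.
P[2]: D(K, B) = 3; 3 ⊕ 9 = A.
P[3]: D(K, 3) = B; B ⊕ B = 0.
Blocks that differ from the original plaintext: P[2], P[3].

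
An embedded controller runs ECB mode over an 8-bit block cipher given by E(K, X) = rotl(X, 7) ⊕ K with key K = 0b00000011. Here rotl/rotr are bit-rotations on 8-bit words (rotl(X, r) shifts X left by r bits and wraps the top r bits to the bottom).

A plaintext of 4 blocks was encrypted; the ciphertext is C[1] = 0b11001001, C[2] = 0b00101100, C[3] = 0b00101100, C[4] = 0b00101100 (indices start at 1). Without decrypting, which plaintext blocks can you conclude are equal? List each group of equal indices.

P[2] = P[3] = P[4]

ECB encrypts each block independently with the same key, so equal ciphertext blocks imply equal plaintext blocks.
C[2] = C[3] = C[4] = 0b00101100, so P[2] = P[3] = P[4].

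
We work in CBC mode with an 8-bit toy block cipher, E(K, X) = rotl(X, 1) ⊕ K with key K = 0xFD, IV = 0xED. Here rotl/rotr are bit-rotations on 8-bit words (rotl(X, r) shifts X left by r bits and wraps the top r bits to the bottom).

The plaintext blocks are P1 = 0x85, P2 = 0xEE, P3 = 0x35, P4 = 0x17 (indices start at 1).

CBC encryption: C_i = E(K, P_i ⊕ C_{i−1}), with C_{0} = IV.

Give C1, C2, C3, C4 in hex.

C1 = 0x2D, C2 = 0x7A, C3 = 0x63, C4 = 0x15

C1: P1 ⊕ 0xED = 0x68; E(K, 0x68) = 0x2D.
C2: P2 ⊕ 0x2D = 0xC3; E(K, 0xC3) = 0x7A.
C3: P3 ⊕ 0x7A = 0x4F; E(K, 0x4F) = 0x63.
C4: P4 ⊕ 0x63 = 0x74; E(K, 0x74) = 0x15.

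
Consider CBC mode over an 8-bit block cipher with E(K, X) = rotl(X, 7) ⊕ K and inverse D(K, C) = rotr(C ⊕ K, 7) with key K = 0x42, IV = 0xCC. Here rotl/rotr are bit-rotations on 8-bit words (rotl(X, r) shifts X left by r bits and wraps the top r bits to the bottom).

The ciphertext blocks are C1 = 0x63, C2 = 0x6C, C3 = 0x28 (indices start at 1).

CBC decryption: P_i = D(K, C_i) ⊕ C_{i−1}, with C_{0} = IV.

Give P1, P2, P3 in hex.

P1: D(K, 0x63) = 0x42; 0x42 ⊕ 0xCC = 0x8E.
P2: D(K, 0x6C) = 0x5C; 0x5C ⊕ 0x63 = 0x3F.
P3: D(K, 0x28) = 0xD4; 0xD4 ⊕ 0x6C = 0xB8.

P1 = 0x8E, P2 = 0x3F, P3 = 0xB8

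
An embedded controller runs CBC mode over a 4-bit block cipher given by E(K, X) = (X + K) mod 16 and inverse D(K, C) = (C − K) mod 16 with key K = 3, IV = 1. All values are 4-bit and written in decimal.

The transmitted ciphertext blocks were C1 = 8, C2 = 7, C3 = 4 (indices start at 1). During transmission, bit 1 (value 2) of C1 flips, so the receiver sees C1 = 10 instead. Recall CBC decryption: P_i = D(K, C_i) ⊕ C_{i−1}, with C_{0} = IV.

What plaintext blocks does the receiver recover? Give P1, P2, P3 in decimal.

Only C1 changed, to 10. In CBC, a change in C_i garbles P_i and flips the same bit in P_{i+1}. Decrypting the received ciphertext:
P1: D(K, 10) = 7; 7 ⊕ 1 = 6.
P2: D(K, 7) = 4; 4 ⊕ 10 = 14.
P3: D(K, 4) = 1; 1 ⊕ 7 = 6.
Blocks that differ from the original plaintext: P1, P2.

P1 = 6, P2 = 14, P3 = 6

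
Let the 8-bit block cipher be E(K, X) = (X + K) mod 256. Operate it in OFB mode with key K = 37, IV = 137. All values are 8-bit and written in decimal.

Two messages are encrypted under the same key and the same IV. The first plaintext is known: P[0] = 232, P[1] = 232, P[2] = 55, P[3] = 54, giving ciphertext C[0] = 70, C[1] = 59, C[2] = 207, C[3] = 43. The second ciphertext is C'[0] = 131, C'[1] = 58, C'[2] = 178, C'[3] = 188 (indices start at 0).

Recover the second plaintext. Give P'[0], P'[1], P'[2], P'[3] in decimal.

P'[0] = 45, P'[1] = 233, P'[2] = 74, P'[3] = 161

In OFB with a reused IV, both messages share the same keystream S_i, so C_i ⊕ C'_i = P_i ⊕ P'_i and thus P'_i = P_i ⊕ C_i ⊕ C'_i.
P'[0]: 232 ⊕ 70 ⊕ 131 = 45.
P'[1]: 232 ⊕ 59 ⊕ 58 = 233.
P'[2]: 55 ⊕ 207 ⊕ 178 = 74.
P'[3]: 54 ⊕ 43 ⊕ 188 = 161.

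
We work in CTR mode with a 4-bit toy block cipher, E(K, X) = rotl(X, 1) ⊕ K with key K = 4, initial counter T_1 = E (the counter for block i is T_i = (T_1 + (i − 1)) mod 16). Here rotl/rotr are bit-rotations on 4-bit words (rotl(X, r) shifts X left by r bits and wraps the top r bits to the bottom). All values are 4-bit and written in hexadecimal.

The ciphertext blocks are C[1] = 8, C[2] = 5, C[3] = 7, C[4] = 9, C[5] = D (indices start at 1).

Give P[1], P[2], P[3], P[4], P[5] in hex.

P[1] = 1, P[2] = E, P[3] = 3, P[4] = F, P[5] = D

CTR decryption: S_i = E(K, T_i) where T_i is the counter for block i; P_i = C_i ⊕ S_i.
P[1]: T = E, S = E(K, T) = 9; 8 ⊕ 9 = 1.
P[2]: T = F, S = E(K, T) = B; 5 ⊕ B = E.
P[3]: T = 0, S = E(K, T) = 4; 7 ⊕ 4 = 3.
P[4]: T = 1, S = E(K, T) = 6; 9 ⊕ 6 = F.
P[5]: T = 2, S = E(K, T) = 0; D ⊕ 0 = D.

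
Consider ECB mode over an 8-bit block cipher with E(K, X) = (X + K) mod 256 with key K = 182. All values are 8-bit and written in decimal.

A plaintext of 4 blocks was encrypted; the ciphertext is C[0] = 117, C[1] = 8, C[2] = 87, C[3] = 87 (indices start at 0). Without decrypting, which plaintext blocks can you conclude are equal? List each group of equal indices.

P[2] = P[3]

ECB encrypts each block independently with the same key, so equal ciphertext blocks imply equal plaintext blocks.
C[2] = C[3] = 87, so P[2] = P[3].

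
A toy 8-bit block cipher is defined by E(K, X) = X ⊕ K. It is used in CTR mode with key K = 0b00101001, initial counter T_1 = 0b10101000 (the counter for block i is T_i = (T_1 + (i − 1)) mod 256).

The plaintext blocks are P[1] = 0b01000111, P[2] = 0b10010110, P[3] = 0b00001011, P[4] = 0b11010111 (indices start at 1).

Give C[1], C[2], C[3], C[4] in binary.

CTR encryption: S_i = E(K, T_i) where T_i is the counter for block i; C_i = P_i ⊕ S_i.
C[1]: T = 0b10101000, S = E(K, T) = 0b10000001; 0b01000111 ⊕ 0b10000001 = 0b11000110.
C[2]: T = 0b10101001, S = E(K, T) = 0b10000000; 0b10010110 ⊕ 0b10000000 = 0b00010110.
C[3]: T = 0b10101010, S = E(K, T) = 0b10000011; 0b00001011 ⊕ 0b10000011 = 0b10001000.
C[4]: T = 0b10101011, S = E(K, T) = 0b10000010; 0b11010111 ⊕ 0b10000010 = 0b01010101.

C[1] = 0b11000110, C[2] = 0b00010110, C[3] = 0b10001000, C[4] = 0b01010101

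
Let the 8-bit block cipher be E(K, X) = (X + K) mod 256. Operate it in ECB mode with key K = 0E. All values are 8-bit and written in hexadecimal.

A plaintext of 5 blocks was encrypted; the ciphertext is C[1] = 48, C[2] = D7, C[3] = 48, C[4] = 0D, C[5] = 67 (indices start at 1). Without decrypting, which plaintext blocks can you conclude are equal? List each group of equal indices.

ECB encrypts each block independently with the same key, so equal ciphertext blocks imply equal plaintext blocks.
C[1] = C[3] = 48, so P[1] = P[3].

P[1] = P[3]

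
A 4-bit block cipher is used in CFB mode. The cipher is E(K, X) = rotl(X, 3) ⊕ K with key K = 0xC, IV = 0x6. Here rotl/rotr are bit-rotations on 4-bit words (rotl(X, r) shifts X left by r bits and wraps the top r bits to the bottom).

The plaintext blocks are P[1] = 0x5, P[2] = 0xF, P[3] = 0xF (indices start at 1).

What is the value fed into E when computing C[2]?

0xA

CFB encryption: C_i = P_i ⊕ E(K, C_{i−1}), with C_{0} = IV.
C[1]: E(K, 0x6) = 0xF; 0x5 ⊕ 0xF = 0xA.
C[2]: E(K, 0xA) = 0x9; 0xF ⊕ 0x9 = 0x6.
So the input to E for block [2] is 0xA.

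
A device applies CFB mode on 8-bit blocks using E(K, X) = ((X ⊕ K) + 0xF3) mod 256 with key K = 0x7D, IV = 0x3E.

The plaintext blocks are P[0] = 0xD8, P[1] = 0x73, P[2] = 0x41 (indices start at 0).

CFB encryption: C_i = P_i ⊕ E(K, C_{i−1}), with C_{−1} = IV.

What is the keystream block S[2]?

0x7B

C[0]: E(K, 0x3E) = 0x36; 0xD8 ⊕ 0x36 = 0xEE.
C[1]: E(K, 0xEE) = 0x86; 0x73 ⊕ 0x86 = 0xF5.
C[2]: E(K, 0xF5) = 0x7B; 0x41 ⊕ 0x7B = 0x3A.
So S[2] = 0x7B.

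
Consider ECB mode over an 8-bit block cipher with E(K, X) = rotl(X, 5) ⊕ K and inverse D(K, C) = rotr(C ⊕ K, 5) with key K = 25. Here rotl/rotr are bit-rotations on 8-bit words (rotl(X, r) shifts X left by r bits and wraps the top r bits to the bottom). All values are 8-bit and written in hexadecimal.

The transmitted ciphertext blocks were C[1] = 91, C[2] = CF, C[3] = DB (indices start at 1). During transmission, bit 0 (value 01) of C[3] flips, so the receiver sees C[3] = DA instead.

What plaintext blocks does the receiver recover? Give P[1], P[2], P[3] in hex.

P[1] = A5, P[2] = 57, P[3] = FF

ECB decryption: P_i = D(K, C_i).
Only C[3] changed, to DA. In ECB, a change in C_i affects only P_i. Decrypting the received ciphertext:
P[1]: D(K, 91) = A5.
P[2]: D(K, CF) = 57.
P[3]: D(K, DA) = FF.
Blocks that differ from the original plaintext: P[3].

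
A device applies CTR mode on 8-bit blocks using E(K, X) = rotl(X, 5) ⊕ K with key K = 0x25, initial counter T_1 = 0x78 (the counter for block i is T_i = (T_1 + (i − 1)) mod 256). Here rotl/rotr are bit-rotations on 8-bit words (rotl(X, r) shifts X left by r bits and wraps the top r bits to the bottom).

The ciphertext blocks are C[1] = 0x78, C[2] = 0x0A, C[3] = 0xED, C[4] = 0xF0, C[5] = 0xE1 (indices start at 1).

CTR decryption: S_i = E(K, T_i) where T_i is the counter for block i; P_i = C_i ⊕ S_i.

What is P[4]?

P[4] = 0xBA

P[4]: T = 0x7B, S = E(K, T) = 0x4A; 0xF0 ⊕ 0x4A = 0xBA.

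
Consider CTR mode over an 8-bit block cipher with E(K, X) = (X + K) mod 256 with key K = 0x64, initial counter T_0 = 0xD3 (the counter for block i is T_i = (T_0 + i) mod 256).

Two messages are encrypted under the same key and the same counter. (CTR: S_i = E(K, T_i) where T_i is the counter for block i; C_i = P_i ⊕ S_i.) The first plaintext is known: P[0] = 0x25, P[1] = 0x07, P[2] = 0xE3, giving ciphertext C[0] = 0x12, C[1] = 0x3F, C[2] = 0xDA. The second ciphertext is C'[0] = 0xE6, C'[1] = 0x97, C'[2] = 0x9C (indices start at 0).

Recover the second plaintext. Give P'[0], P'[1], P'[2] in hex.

In CTR with a reused counter, both messages share the same keystream S_i, so C_i ⊕ C'_i = P_i ⊕ P'_i and thus P'_i = P_i ⊕ C_i ⊕ C'_i.
P'[0]: 0x25 ⊕ 0x12 ⊕ 0xE6 = 0xD1.
P'[1]: 0x07 ⊕ 0x3F ⊕ 0x97 = 0xAF.
P'[2]: 0xE3 ⊕ 0xDA ⊕ 0x9C = 0xA5.

P'[0] = 0xD1, P'[1] = 0xAF, P'[2] = 0xA5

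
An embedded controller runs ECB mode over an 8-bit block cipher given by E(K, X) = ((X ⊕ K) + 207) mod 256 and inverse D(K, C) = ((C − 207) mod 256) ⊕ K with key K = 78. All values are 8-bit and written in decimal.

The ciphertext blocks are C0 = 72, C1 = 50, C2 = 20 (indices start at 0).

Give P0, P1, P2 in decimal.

ECB decryption: P_i = D(K, C_i).
P0: D(K, 72) = 55.
P1: D(K, 50) = 45.
P2: D(K, 20) = 11.

P0 = 55, P1 = 45, P2 = 11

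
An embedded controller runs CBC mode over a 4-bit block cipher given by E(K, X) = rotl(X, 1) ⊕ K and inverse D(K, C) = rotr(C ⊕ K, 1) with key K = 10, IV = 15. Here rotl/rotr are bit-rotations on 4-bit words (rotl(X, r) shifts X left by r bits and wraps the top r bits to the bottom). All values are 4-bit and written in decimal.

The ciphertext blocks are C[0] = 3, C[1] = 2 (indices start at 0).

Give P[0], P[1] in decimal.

CBC decryption: P_i = D(K, C_i) ⊕ C_{i−1}, with C_{−1} = IV.
P[0]: D(K, 3) = 12; 12 ⊕ 15 = 3.
P[1]: D(K, 2) = 4; 4 ⊕ 3 = 7.

P[0] = 3, P[1] = 7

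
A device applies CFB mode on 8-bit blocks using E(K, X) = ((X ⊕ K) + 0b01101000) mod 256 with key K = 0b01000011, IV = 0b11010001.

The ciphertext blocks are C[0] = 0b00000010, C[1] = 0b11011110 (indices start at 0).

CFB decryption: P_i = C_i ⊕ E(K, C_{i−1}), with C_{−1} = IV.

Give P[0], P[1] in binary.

P[0]: E(K, 0b11010001) = 0b11111010; 0b00000010 ⊕ 0b11111010 = 0b11111000.
P[1]: E(K, 0b00000010) = 0b10101001; 0b11011110 ⊕ 0b10101001 = 0b01110111.

P[0] = 0b11111000, P[1] = 0b01110111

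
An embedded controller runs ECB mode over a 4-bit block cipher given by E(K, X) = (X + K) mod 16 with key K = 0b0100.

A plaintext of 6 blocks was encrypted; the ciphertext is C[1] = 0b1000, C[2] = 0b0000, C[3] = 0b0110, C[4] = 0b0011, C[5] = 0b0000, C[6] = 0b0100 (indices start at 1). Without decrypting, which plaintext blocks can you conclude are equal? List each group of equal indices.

ECB encrypts each block independently with the same key, so equal ciphertext blocks imply equal plaintext blocks.
C[2] = C[5] = 0b0000, so P[2] = P[5].

P[2] = P[5]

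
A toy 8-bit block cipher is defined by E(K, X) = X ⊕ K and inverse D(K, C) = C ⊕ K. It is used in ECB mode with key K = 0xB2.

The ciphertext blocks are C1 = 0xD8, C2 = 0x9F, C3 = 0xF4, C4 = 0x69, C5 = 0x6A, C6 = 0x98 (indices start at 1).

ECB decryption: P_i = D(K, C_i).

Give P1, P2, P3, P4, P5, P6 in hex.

P1: D(K, 0xD8) = 0x6A.
P2: D(K, 0x9F) = 0x2D.
P3: D(K, 0xF4) = 0x46.
P4: D(K, 0x69) = 0xDB.
P5: D(K, 0x6A) = 0xD8.
P6: D(K, 0x98) = 0x2A.

P1 = 0x6A, P2 = 0x2D, P3 = 0x46, P4 = 0xDB, P5 = 0xD8, P6 = 0x2A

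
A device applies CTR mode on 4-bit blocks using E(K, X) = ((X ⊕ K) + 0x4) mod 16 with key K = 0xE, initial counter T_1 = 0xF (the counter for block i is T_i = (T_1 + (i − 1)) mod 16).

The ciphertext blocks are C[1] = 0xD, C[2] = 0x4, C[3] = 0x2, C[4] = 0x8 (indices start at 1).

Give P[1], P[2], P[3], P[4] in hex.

P[1] = 0x8, P[2] = 0x6, P[3] = 0x1, P[4] = 0x8

CTR decryption: S_i = E(K, T_i) where T_i is the counter for block i; P_i = C_i ⊕ S_i.
P[1]: T = 0xF, S = E(K, T) = 0x5; 0xD ⊕ 0x5 = 0x8.
P[2]: T = 0x0, S = E(K, T) = 0x2; 0x4 ⊕ 0x2 = 0x6.
P[3]: T = 0x1, S = E(K, T) = 0x3; 0x2 ⊕ 0x3 = 0x1.
P[4]: T = 0x2, S = E(K, T) = 0x0; 0x8 ⊕ 0x0 = 0x8.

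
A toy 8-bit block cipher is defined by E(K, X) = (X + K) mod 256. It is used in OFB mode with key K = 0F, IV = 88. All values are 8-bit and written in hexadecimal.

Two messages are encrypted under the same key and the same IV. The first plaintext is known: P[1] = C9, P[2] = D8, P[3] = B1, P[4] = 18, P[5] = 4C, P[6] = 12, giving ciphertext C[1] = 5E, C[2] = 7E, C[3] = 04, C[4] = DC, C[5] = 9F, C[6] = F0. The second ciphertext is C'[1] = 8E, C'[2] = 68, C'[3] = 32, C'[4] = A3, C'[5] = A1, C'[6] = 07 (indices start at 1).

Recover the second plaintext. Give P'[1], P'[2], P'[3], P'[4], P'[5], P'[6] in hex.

P'[1] = 19, P'[2] = CE, P'[3] = 87, P'[4] = 67, P'[5] = 72, P'[6] = E5

In OFB with a reused IV, both messages share the same keystream S_i, so C_i ⊕ C'_i = P_i ⊕ P'_i and thus P'_i = P_i ⊕ C_i ⊕ C'_i.
P'[1]: C9 ⊕ 5E ⊕ 8E = 19.
P'[2]: D8 ⊕ 7E ⊕ 68 = CE.
P'[3]: B1 ⊕ 04 ⊕ 32 = 87.
P'[4]: 18 ⊕ DC ⊕ A3 = 67.
P'[5]: 4C ⊕ 9F ⊕ A1 = 72.
P'[6]: 12 ⊕ F0 ⊕ 07 = E5.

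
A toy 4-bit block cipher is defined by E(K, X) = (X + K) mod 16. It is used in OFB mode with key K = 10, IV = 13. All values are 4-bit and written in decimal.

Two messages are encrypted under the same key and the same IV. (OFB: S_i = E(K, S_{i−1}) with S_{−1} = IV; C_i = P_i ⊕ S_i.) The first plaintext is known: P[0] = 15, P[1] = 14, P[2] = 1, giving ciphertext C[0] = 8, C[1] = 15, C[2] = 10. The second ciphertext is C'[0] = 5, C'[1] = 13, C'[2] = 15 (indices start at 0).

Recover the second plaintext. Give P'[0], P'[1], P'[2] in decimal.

P'[0] = 2, P'[1] = 12, P'[2] = 4

In OFB with a reused IV, both messages share the same keystream S_i, so C_i ⊕ C'_i = P_i ⊕ P'_i and thus P'_i = P_i ⊕ C_i ⊕ C'_i.
P'[0]: 15 ⊕ 8 ⊕ 5 = 2.
P'[1]: 14 ⊕ 15 ⊕ 13 = 12.
P'[2]: 1 ⊕ 10 ⊕ 15 = 4.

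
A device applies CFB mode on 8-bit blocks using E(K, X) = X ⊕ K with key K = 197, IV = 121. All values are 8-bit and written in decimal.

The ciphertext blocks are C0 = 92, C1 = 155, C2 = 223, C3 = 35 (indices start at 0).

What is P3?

P3 = 57

CFB decryption: P_i = C_i ⊕ E(K, C_{i−1}), with C_{−1} = IV.
P3: E(K, 223) = 26; 35 ⊕ 26 = 57.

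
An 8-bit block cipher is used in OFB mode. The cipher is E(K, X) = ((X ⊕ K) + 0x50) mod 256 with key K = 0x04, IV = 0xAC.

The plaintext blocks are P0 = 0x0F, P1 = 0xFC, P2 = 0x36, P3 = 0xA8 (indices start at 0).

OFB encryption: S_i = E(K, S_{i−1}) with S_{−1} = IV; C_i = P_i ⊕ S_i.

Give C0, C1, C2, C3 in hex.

C0 = 0xF7, C1 = 0xB0, C2 = 0xAE, C3 = 0x44

C0: S = E(K, 0xAC) = 0xF8; 0x0F ⊕ 0xF8 = 0xF7.
C1: S = E(K, 0xF8) = 0x4C; 0xFC ⊕ 0x4C = 0xB0.
C2: S = E(K, 0x4C) = 0x98; 0x36 ⊕ 0x98 = 0xAE.
C3: S = E(K, 0x98) = 0xEC; 0xA8 ⊕ 0xEC = 0x44.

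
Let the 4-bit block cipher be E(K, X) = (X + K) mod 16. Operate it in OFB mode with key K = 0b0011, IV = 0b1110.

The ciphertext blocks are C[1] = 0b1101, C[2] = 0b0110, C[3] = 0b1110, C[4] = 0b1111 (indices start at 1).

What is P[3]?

P[3] = 0b1001

OFB decryption: S_i = E(K, S_{i−1}) with S_{0} = IV; P_i = C_i ⊕ S_i.
P[1]: S = E(K, 0b1110) = 0b0001; 0b1101 ⊕ 0b0001 = 0b1100.
P[2]: S = E(K, 0b0001) = 0b0100; 0b0110 ⊕ 0b0100 = 0b0010.
P[3]: S = E(K, 0b0100) = 0b0111; 0b1110 ⊕ 0b0111 = 0b1001.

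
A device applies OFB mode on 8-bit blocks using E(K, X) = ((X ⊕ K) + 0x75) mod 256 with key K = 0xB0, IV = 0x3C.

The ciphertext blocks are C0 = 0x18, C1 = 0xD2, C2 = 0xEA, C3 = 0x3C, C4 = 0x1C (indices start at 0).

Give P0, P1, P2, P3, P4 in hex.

P0 = 0x19, P1 = 0xF4, P2 = 0xE1, P3 = 0x0C, P4 = 0xE9

OFB decryption: S_i = E(K, S_{i−1}) with S_{−1} = IV; P_i = C_i ⊕ S_i.
P0: S = E(K, 0x3C) = 0x01; 0x18 ⊕ 0x01 = 0x19.
P1: S = E(K, 0x01) = 0x26; 0xD2 ⊕ 0x26 = 0xF4.
P2: S = E(K, 0x26) = 0x0B; 0xEA ⊕ 0x0B = 0xE1.
P3: S = E(K, 0x0B) = 0x30; 0x3C ⊕ 0x30 = 0x0C.
P4: S = E(K, 0x30) = 0xF5; 0x1C ⊕ 0xF5 = 0xE9.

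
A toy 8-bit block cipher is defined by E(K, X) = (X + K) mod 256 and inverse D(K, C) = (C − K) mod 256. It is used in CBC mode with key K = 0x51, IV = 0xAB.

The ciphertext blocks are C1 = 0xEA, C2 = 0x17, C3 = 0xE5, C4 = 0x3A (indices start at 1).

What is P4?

P4 = 0x0C

CBC decryption: P_i = D(K, C_i) ⊕ C_{i−1}, with C_{0} = IV.
P4: D(K, 0x3A) = 0xE9; 0xE9 ⊕ 0xE5 = 0x0C.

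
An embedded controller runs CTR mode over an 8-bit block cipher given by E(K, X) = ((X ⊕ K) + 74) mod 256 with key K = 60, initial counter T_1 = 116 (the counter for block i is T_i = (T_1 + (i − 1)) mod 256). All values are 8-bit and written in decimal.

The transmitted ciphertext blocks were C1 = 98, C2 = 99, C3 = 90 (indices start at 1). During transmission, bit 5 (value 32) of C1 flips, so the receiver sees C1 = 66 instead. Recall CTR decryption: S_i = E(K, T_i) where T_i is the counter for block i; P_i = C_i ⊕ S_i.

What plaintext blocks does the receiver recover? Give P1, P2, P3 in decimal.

P1 = 208, P2 = 240, P3 = 206

Only C1 changed, to 66. In CTR, a change in C_i flips the same bit in P_i only; the keystream is unaffected. Decrypting the received ciphertext:
P1: T = 116, S = E(K, T) = 146; 66 ⊕ 146 = 208.
P2: T = 117, S = E(K, T) = 147; 99 ⊕ 147 = 240.
P3: T = 118, S = E(K, T) = 148; 90 ⊕ 148 = 206.
Blocks that differ from the original plaintext: P1.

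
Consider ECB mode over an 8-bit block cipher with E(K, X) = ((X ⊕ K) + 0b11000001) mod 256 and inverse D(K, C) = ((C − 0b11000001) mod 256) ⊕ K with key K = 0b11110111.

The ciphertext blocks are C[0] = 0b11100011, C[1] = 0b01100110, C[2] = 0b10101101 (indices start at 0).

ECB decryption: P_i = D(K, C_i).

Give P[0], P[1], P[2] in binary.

P[0] = 0b11010101, P[1] = 0b01010010, P[2] = 0b00011011

P[0]: D(K, 0b11100011) = 0b11010101.
P[1]: D(K, 0b01100110) = 0b01010010.
P[2]: D(K, 0b10101101) = 0b00011011.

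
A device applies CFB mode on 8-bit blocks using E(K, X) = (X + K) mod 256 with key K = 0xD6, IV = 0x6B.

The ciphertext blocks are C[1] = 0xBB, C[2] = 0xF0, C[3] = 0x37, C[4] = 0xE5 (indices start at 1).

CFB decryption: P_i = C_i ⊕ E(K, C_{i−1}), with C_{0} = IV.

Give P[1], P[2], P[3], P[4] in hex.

P[1] = 0xFA, P[2] = 0x61, P[3] = 0xF1, P[4] = 0xE8

P[1]: E(K, 0x6B) = 0x41; 0xBB ⊕ 0x41 = 0xFA.
P[2]: E(K, 0xBB) = 0x91; 0xF0 ⊕ 0x91 = 0x61.
P[3]: E(K, 0xF0) = 0xC6; 0x37 ⊕ 0xC6 = 0xF1.
P[4]: E(K, 0x37) = 0x0D; 0xE5 ⊕ 0x0D = 0xE8.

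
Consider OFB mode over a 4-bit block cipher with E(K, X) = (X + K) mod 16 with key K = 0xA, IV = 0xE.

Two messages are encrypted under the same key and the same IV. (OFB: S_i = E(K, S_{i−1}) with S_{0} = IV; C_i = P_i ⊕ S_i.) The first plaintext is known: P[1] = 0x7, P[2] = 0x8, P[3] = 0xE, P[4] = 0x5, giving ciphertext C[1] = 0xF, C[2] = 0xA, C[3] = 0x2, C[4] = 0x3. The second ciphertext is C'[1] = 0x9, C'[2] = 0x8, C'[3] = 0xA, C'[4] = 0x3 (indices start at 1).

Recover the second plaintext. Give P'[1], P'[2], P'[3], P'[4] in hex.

P'[1] = 0x1, P'[2] = 0xA, P'[3] = 0x6, P'[4] = 0x5

In OFB with a reused IV, both messages share the same keystream S_i, so C_i ⊕ C'_i = P_i ⊕ P'_i and thus P'_i = P_i ⊕ C_i ⊕ C'_i.
P'[1]: 0x7 ⊕ 0xF ⊕ 0x9 = 0x1.
P'[2]: 0x8 ⊕ 0xA ⊕ 0x8 = 0xA.
P'[3]: 0xE ⊕ 0x2 ⊕ 0xA = 0x6.
P'[4]: 0x5 ⊕ 0x3 ⊕ 0x3 = 0x5.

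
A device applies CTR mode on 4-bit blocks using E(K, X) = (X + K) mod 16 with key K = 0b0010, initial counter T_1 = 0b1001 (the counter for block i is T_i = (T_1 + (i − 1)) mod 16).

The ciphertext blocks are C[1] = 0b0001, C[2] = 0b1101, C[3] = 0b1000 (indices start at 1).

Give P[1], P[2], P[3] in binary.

CTR decryption: S_i = E(K, T_i) where T_i is the counter for block i; P_i = C_i ⊕ S_i.
P[1]: T = 0b1001, S = E(K, T) = 0b1011; 0b0001 ⊕ 0b1011 = 0b1010.
P[2]: T = 0b1010, S = E(K, T) = 0b1100; 0b1101 ⊕ 0b1100 = 0b0001.
P[3]: T = 0b1011, S = E(K, T) = 0b1101; 0b1000 ⊕ 0b1101 = 0b0101.

P[1] = 0b1010, P[2] = 0b0001, P[3] = 0b0101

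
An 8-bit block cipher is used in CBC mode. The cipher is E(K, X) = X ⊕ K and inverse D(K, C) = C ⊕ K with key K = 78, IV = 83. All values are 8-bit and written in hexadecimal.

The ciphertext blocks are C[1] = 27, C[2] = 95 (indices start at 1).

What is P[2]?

P[2] = CA

CBC decryption: P_i = D(K, C_i) ⊕ C_{i−1}, with C_{0} = IV.
P[2]: D(K, 95) = ED; ED ⊕ 27 = CA.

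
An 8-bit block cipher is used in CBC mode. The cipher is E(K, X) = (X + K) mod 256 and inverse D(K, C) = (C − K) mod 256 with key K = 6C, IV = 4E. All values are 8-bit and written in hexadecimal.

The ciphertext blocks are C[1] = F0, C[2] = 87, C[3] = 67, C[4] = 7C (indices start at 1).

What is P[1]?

CBC decryption: P_i = D(K, C_i) ⊕ C_{i−1}, with C_{0} = IV.
P[1]: D(K, F0) = 84; 84 ⊕ 4E = CA.

P[1] = CA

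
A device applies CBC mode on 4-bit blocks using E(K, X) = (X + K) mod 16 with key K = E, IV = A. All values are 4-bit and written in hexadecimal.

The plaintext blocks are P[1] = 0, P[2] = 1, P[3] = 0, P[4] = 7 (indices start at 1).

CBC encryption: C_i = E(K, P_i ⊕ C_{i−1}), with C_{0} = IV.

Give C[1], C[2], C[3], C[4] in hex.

C[1] = 8, C[2] = 7, C[3] = 5, C[4] = 0

C[1]: P[1] ⊕ A = A; E(K, A) = 8.
C[2]: P[2] ⊕ 8 = 9; E(K, 9) = 7.
C[3]: P[3] ⊕ 7 = 7; E(K, 7) = 5.
C[4]: P[4] ⊕ 5 = 2; E(K, 2) = 0.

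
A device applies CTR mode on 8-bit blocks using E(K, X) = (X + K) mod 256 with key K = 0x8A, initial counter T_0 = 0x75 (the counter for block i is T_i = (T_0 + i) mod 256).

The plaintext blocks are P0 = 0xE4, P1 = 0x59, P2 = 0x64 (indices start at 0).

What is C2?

CTR encryption: S_i = E(K, T_i) where T_i is the counter for block i; C_i = P_i ⊕ S_i.
C0: T = 0x75, S = E(K, T) = 0xFF; 0xE4 ⊕ 0xFF = 0x1B.
C1: T = 0x76, S = E(K, T) = 0x00; 0x59 ⊕ 0x00 = 0x59.
C2: T = 0x77, S = E(K, T) = 0x01; 0x64 ⊕ 0x01 = 0x65.

C2 = 0x65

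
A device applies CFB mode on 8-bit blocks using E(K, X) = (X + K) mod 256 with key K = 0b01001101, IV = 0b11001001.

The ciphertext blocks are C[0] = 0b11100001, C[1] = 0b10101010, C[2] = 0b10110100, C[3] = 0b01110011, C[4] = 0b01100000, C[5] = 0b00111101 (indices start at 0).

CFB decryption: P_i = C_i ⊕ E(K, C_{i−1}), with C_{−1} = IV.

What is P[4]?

P[4] = 0b10100000

P[4]: E(K, 0b01110011) = 0b11000000; 0b01100000 ⊕ 0b11000000 = 0b10100000.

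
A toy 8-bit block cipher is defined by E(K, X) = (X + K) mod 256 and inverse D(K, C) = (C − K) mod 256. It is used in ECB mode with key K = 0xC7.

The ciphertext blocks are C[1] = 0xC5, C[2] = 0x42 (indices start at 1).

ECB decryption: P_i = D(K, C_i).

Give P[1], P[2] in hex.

P[1] = 0xFE, P[2] = 0x7B

P[1]: D(K, 0xC5) = 0xFE.
P[2]: D(K, 0x42) = 0x7B.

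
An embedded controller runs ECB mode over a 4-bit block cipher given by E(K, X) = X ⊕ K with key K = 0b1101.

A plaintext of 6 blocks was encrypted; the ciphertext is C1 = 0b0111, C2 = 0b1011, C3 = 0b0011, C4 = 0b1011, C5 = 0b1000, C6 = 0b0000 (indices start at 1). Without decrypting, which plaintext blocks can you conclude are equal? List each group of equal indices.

ECB encrypts each block independently with the same key, so equal ciphertext blocks imply equal plaintext blocks.
C2 = C4 = 0b1011, so P2 = P4.

P2 = P4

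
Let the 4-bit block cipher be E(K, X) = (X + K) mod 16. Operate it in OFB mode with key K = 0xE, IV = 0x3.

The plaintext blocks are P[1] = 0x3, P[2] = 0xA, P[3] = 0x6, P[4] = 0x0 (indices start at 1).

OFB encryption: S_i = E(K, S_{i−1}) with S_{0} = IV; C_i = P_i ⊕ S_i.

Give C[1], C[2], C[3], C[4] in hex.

C[1] = 0x2, C[2] = 0x5, C[3] = 0xB, C[4] = 0xB

C[1]: S = E(K, 0x3) = 0x1; 0x3 ⊕ 0x1 = 0x2.
C[2]: S = E(K, 0x1) = 0xF; 0xA ⊕ 0xF = 0x5.
C[3]: S = E(K, 0xF) = 0xD; 0x6 ⊕ 0xD = 0xB.
C[4]: S = E(K, 0xD) = 0xB; 0x0 ⊕ 0xB = 0xB.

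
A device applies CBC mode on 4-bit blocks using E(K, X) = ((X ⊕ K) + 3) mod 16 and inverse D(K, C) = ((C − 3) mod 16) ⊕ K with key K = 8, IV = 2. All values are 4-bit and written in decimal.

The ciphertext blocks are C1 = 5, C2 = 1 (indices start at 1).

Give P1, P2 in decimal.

CBC decryption: P_i = D(K, C_i) ⊕ C_{i−1}, with C_{0} = IV.
P1: D(K, 5) = 10; 10 ⊕ 2 = 8.
P2: D(K, 1) = 6; 6 ⊕ 5 = 3.

P1 = 8, P2 = 3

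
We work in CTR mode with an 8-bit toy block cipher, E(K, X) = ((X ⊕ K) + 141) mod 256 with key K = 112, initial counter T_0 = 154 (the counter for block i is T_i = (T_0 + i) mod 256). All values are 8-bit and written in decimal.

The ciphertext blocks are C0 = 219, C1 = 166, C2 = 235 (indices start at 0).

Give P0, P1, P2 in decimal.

P0 = 172, P1 = 222, P2 = 146

CTR decryption: S_i = E(K, T_i) where T_i is the counter for block i; P_i = C_i ⊕ S_i.
P0: T = 154, S = E(K, T) = 119; 219 ⊕ 119 = 172.
P1: T = 155, S = E(K, T) = 120; 166 ⊕ 120 = 222.
P2: T = 156, S = E(K, T) = 121; 235 ⊕ 121 = 146.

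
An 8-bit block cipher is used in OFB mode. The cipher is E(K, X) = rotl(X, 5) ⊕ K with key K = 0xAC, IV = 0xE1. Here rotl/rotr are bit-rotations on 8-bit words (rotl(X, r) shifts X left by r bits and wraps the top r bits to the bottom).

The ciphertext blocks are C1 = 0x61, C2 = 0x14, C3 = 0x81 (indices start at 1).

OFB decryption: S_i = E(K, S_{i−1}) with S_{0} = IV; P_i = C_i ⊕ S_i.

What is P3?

P3 = 0xFA

P1: S = E(K, 0xE1) = 0x90; 0x61 ⊕ 0x90 = 0xF1.
P2: S = E(K, 0x90) = 0xBE; 0x14 ⊕ 0xBE = 0xAA.
P3: S = E(K, 0xBE) = 0x7B; 0x81 ⊕ 0x7B = 0xFA.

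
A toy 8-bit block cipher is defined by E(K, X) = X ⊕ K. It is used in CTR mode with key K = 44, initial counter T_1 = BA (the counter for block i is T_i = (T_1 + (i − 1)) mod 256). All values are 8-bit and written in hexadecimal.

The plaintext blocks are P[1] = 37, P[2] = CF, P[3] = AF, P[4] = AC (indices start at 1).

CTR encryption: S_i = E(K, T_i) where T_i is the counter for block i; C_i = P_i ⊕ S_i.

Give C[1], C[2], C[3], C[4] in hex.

C[1] = C9, C[2] = 30, C[3] = 57, C[4] = 55

C[1]: T = BA, S = E(K, T) = FE; 37 ⊕ FE = C9.
C[2]: T = BB, S = E(K, T) = FF; CF ⊕ FF = 30.
C[3]: T = BC, S = E(K, T) = F8; AF ⊕ F8 = 57.
C[4]: T = BD, S = E(K, T) = F9; AC ⊕ F9 = 55.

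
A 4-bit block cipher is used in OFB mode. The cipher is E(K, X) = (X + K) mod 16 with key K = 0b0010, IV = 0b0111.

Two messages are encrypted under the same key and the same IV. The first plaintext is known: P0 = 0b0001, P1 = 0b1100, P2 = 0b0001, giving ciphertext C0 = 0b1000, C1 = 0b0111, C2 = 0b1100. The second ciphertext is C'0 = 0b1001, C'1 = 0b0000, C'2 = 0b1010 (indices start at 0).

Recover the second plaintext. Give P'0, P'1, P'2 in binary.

P'0 = 0b0000, P'1 = 0b1011, P'2 = 0b0111

In OFB with a reused IV, both messages share the same keystream S_i, so C_i ⊕ C'_i = P_i ⊕ P'_i and thus P'_i = P_i ⊕ C_i ⊕ C'_i.
P'0: 0b0001 ⊕ 0b1000 ⊕ 0b1001 = 0b0000.
P'1: 0b1100 ⊕ 0b0111 ⊕ 0b0000 = 0b1011.
P'2: 0b0001 ⊕ 0b1100 ⊕ 0b1010 = 0b0111.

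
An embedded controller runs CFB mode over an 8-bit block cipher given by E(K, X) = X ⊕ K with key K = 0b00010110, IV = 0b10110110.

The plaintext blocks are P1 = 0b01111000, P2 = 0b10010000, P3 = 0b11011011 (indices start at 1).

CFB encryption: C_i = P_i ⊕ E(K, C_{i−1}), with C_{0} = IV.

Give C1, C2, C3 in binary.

C1 = 0b11011000, C2 = 0b01011110, C3 = 0b10010011

C1: E(K, 0b10110110) = 0b10100000; 0b01111000 ⊕ 0b10100000 = 0b11011000.
C2: E(K, 0b11011000) = 0b11001110; 0b10010000 ⊕ 0b11001110 = 0b01011110.
C3: E(K, 0b01011110) = 0b01001000; 0b11011011 ⊕ 0b01001000 = 0b10010011.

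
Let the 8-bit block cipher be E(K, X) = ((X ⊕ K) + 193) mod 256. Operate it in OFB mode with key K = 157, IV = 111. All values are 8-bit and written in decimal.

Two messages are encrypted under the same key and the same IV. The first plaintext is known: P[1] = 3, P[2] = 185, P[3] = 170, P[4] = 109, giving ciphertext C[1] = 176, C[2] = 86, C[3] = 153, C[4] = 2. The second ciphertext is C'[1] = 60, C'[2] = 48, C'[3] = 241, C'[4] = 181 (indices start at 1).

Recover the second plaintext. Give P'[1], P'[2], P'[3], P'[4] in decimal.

P'[1] = 143, P'[2] = 223, P'[3] = 194, P'[4] = 218

In OFB with a reused IV, both messages share the same keystream S_i, so C_i ⊕ C'_i = P_i ⊕ P'_i and thus P'_i = P_i ⊕ C_i ⊕ C'_i.
P'[1]: 3 ⊕ 176 ⊕ 60 = 143.
P'[2]: 185 ⊕ 86 ⊕ 48 = 223.
P'[3]: 170 ⊕ 153 ⊕ 241 = 194.
P'[4]: 109 ⊕ 2 ⊕ 181 = 218.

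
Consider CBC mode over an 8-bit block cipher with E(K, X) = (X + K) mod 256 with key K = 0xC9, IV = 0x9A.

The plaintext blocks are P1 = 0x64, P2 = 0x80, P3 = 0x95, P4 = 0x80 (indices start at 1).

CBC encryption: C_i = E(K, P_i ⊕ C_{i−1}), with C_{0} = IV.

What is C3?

C3 = 0x4E

C1: P1 ⊕ 0x9A = 0xFE; E(K, 0xFE) = 0xC7.
C2: P2 ⊕ 0xC7 = 0x47; E(K, 0x47) = 0x10.
C3: P3 ⊕ 0x10 = 0x85; E(K, 0x85) = 0x4E.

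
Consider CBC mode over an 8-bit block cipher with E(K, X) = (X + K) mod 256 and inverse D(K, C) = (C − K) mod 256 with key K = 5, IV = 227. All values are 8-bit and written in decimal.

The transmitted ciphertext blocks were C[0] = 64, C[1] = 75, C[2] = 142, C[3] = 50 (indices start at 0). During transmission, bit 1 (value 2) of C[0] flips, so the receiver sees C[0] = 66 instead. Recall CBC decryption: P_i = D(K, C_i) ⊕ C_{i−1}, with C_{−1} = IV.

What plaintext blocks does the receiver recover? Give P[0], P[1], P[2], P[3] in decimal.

P[0] = 222, P[1] = 4, P[2] = 194, P[3] = 163

Only C[0] changed, to 66. In CBC, a change in C_i garbles P_i and flips the same bit in P_{i+1}. Decrypting the received ciphertext:
P[0]: D(K, 66) = 61; 61 ⊕ 227 = 222.
P[1]: D(K, 75) = 70; 70 ⊕ 66 = 4.
P[2]: D(K, 142) = 137; 137 ⊕ 75 = 194.
P[3]: D(K, 50) = 45; 45 ⊕ 142 = 163.
Blocks that differ from the original plaintext: P[0], P[1].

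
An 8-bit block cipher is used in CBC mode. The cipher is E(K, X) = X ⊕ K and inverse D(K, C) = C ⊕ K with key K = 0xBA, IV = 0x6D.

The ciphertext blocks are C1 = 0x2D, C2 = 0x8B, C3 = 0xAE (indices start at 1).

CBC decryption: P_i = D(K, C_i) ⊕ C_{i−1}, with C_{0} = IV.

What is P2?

P2 = 0x1C

P2: D(K, 0x8B) = 0x31; 0x31 ⊕ 0x2D = 0x1C.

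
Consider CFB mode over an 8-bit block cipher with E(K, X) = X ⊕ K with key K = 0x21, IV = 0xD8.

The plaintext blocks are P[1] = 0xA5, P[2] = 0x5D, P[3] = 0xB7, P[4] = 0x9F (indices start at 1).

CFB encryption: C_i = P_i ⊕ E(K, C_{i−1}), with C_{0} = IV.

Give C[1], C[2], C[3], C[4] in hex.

C[1]: E(K, 0xD8) = 0xF9; 0xA5 ⊕ 0xF9 = 0x5C.
C[2]: E(K, 0x5C) = 0x7D; 0x5D ⊕ 0x7D = 0x20.
C[3]: E(K, 0x20) = 0x01; 0xB7 ⊕ 0x01 = 0xB6.
C[4]: E(K, 0xB6) = 0x97; 0x9F ⊕ 0x97 = 0x08.

C[1] = 0x5C, C[2] = 0x20, C[3] = 0xB6, C[4] = 0x08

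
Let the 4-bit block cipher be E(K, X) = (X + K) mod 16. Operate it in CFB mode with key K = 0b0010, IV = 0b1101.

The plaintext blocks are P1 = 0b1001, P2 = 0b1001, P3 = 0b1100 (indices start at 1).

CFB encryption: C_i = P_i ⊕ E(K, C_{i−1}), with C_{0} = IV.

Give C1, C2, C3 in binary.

C1 = 0b0110, C2 = 0b0001, C3 = 0b1111

C1: E(K, 0b1101) = 0b1111; 0b1001 ⊕ 0b1111 = 0b0110.
C2: E(K, 0b0110) = 0b1000; 0b1001 ⊕ 0b1000 = 0b0001.
C3: E(K, 0b0001) = 0b0011; 0b1100 ⊕ 0b0011 = 0b1111.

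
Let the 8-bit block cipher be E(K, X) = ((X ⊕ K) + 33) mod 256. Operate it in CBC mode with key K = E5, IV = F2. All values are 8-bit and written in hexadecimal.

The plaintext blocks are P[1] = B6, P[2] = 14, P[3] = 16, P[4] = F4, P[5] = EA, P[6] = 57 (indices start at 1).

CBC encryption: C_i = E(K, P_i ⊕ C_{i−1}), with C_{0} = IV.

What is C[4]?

C[1]: P[1] ⊕ F2 = 44; E(K, 44) = D4.
C[2]: P[2] ⊕ D4 = C0; E(K, C0) = 58.
C[3]: P[3] ⊕ 58 = 4E; E(K, 4E) = DE.
C[4]: P[4] ⊕ DE = 2A; E(K, 2A) = 02.

C[4] = 02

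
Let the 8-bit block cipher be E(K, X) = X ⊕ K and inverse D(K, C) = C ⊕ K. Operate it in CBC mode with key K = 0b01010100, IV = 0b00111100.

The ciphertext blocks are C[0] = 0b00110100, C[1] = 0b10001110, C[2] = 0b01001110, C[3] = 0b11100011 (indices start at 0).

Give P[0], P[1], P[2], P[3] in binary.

CBC decryption: P_i = D(K, C_i) ⊕ C_{i−1}, with C_{−1} = IV.
P[0]: D(K, 0b00110100) = 0b01100000; 0b01100000 ⊕ 0b00111100 = 0b01011100.
P[1]: D(K, 0b10001110) = 0b11011010; 0b11011010 ⊕ 0b00110100 = 0b11101110.
P[2]: D(K, 0b01001110) = 0b00011010; 0b00011010 ⊕ 0b10001110 = 0b10010100.
P[3]: D(K, 0b11100011) = 0b10110111; 0b10110111 ⊕ 0b01001110 = 0b11111001.

P[0] = 0b01011100, P[1] = 0b11101110, P[2] = 0b10010100, P[3] = 0b11111001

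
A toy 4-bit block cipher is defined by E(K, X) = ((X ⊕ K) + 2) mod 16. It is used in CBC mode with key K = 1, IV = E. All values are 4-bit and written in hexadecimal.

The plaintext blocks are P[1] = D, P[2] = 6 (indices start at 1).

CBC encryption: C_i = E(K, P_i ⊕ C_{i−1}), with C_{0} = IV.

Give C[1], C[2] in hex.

C[1] = 4, C[2] = 5

C[1]: P[1] ⊕ E = 3; E(K, 3) = 4.
C[2]: P[2] ⊕ 4 = 2; E(K, 2) = 5.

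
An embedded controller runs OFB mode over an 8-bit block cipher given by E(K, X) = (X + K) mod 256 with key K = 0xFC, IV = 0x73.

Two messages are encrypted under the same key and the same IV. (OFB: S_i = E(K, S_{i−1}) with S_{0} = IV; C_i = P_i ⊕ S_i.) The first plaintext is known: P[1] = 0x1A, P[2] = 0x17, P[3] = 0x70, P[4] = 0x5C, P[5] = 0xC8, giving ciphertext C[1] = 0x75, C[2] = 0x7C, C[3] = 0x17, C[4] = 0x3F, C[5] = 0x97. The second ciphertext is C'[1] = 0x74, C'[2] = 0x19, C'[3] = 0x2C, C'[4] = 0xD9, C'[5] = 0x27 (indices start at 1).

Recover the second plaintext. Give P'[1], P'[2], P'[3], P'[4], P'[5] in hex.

In OFB with a reused IV, both messages share the same keystream S_i, so C_i ⊕ C'_i = P_i ⊕ P'_i and thus P'_i = P_i ⊕ C_i ⊕ C'_i.
P'[1]: 0x1A ⊕ 0x75 ⊕ 0x74 = 0x1B.
P'[2]: 0x17 ⊕ 0x7C ⊕ 0x19 = 0x72.
P'[3]: 0x70 ⊕ 0x17 ⊕ 0x2C = 0x4B.
P'[4]: 0x5C ⊕ 0x3F ⊕ 0xD9 = 0xBA.
P'[5]: 0xC8 ⊕ 0x97 ⊕ 0x27 = 0x78.

P'[1] = 0x1B, P'[2] = 0x72, P'[3] = 0x4B, P'[4] = 0xBA, P'[5] = 0x78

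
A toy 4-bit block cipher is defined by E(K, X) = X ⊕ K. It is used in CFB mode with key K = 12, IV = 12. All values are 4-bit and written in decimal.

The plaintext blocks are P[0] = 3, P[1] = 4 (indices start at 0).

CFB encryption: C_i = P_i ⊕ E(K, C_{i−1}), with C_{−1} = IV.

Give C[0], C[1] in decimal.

C[0] = 3, C[1] = 11

C[0]: E(K, 12) = 0; 3 ⊕ 0 = 3.
C[1]: E(K, 3) = 15; 4 ⊕ 15 = 11.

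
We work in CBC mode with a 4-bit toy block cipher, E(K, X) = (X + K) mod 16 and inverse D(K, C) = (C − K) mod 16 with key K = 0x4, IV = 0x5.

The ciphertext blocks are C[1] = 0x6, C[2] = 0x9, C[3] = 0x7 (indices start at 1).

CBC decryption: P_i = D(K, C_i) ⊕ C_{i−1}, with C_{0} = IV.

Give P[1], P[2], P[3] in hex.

P[1]: D(K, 0x6) = 0x2; 0x2 ⊕ 0x5 = 0x7.
P[2]: D(K, 0x9) = 0x5; 0x5 ⊕ 0x6 = 0x3.
P[3]: D(K, 0x7) = 0x3; 0x3 ⊕ 0x9 = 0xA.

P[1] = 0x7, P[2] = 0x3, P[3] = 0xA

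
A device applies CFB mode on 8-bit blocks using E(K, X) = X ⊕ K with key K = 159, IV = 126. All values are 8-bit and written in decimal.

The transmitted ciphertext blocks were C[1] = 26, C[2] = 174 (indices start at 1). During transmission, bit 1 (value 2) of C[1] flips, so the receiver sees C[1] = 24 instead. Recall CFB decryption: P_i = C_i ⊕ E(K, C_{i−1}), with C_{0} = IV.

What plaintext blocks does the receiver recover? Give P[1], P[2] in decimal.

Only C[1] changed, to 24. In CFB, a change in C_i flips the same bit in P_i and garbles P_{i+1}. Decrypting the received ciphertext:
P[1]: E(K, 126) = 225; 24 ⊕ 225 = 249.
P[2]: E(K, 24) = 135; 174 ⊕ 135 = 41.
Blocks that differ from the original plaintext: P[1], P[2].

P[1] = 249, P[2] = 41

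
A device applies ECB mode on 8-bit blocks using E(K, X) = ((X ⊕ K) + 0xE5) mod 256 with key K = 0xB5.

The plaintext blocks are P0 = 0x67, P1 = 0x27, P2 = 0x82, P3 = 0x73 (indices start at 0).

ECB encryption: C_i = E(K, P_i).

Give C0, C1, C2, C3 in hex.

C0: E(K, 0x67) = 0xB7.
C1: E(K, 0x27) = 0x77.
C2: E(K, 0x82) = 0x1C.
C3: E(K, 0x73) = 0xAB.

C0 = 0xB7, C1 = 0x77, C2 = 0x1C, C3 = 0xAB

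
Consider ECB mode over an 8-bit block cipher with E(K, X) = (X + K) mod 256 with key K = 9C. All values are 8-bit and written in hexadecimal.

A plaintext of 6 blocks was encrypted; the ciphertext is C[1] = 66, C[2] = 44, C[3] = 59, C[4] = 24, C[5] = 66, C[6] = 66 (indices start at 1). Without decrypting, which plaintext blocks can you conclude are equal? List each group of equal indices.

P[1] = P[5] = P[6]

ECB encrypts each block independently with the same key, so equal ciphertext blocks imply equal plaintext blocks.
C[1] = C[5] = C[6] = 66, so P[1] = P[5] = P[6].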